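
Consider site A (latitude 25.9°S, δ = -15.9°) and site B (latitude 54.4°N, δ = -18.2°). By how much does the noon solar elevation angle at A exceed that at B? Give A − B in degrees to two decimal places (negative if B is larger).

+62.60°

A: 90° − |-25.9 − (-15.9)| = 80.00°.
B: 90° − |54.4 − (-18.2)| = 17.40°.
A − B = 80.00 − 17.40 = 62.60°.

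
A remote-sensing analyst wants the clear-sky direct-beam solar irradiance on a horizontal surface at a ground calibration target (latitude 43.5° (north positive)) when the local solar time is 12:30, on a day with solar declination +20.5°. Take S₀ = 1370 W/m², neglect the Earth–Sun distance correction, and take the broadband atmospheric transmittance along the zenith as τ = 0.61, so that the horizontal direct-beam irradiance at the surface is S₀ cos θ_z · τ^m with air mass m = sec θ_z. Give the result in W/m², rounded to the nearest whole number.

Hour angle H = 15° × (12.5 − 12) = 7.50°.
cos θ_z = sin φ sin δ + cos φ cos δ cos H = (0.6884)(0.3502) + (0.7254)(0.9367)(0.9914) = 0.9147.
Air mass m = 1/cos θ_z = 1/0.9147 = 1.093; τ^m = 0.61^1.093 = 0.5826.
Surface direct beam = 1370 × 0.9147 × 0.5826 = 730.08 W/m².

730 W/m²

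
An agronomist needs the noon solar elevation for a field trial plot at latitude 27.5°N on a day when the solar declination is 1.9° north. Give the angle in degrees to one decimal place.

At local solar noon the hour angle is zero, so the elevation is 90° − |φ − δ| = 90° − |27.5° − (1.9°)| = 90° − 25.6° = 64.4°.

64.4°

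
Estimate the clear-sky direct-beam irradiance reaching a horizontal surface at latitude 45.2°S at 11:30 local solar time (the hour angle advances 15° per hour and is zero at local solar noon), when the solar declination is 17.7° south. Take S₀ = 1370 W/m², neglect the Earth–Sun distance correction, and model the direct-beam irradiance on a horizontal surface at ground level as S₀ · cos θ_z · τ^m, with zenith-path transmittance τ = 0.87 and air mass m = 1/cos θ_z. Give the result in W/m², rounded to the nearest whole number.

1031 W/m²

Hour angle H = 15° × (11.5 − 12) = -7.50°.
cos θ_z = sin φ sin δ + cos φ cos δ cos H = (-0.7096)(-0.3040) + (0.7046)(0.9527)(0.9914) = 0.8812.
Air mass m = 1/cos θ_z = 1/0.8812 = 1.135; τ^m = 0.87^1.135 = 0.8538.
Surface direct beam = 1370 × 0.8812 × 0.8538 = 1030.74 W/m².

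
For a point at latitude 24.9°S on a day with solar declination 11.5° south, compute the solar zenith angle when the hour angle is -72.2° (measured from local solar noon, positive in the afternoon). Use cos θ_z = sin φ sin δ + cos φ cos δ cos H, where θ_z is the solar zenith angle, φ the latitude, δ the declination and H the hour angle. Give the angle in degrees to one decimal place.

69.2°

cos θ_z = sin φ sin δ + cos φ cos δ cos H = (-0.4210)(-0.1994) + (0.9070)(0.9799)(0.3057) = 0.3556.
θ_z = arccos(0.3556) = 69.17°.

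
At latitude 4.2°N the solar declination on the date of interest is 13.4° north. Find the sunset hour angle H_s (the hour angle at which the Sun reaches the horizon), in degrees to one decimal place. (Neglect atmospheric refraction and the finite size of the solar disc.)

The sunset hour angle satisfies cos H_s = −tan φ tan δ = -0.0175, giving H_s = 91.00°.

91.0°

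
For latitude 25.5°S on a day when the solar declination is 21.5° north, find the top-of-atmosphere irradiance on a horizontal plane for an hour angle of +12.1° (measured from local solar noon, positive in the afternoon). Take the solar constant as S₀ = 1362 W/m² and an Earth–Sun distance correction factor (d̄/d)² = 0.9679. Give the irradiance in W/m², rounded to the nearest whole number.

874 W/m²

With φ = -25.5°, δ = 21.5°, H = 12.10°: sin φ sin δ = -0.1578, cos φ cos δ cos H = 0.8211, so cos θ_z = 0.6633.
Top-of-atmosphere irradiance = S₀ (d̄/d)² cos θ_z = 1362 × 0.9679 × 0.6633 = 874.41 W/m².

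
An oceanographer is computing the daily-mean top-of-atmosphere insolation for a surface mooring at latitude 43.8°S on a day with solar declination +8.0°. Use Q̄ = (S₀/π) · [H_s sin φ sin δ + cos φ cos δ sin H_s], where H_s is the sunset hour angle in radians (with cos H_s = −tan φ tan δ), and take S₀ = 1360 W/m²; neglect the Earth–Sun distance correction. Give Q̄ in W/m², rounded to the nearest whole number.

247 W/m²

cos H_s = −tan(-43.8°) · tan(8.0°) = 0.1348, so H_s = arccos(0.1348) = 82.25°. In radians, H_s = 1.4355.
H_s sin φ sin δ = 1.4355 × -0.6921 × 0.1392 = -0.1383.
cos φ cos δ sin H_s = 0.7218 × 0.9903 × 0.9909 = 0.7083.
Q̄ = (1360/π) × (-0.1383 + 0.7083) = 432.90 × 0.5700 = 246.75 W/m².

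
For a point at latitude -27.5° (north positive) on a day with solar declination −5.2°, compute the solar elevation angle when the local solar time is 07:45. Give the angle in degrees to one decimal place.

Hour angle H = 15° × (7.75 − 12) = -63.75°.
With φ = -27.5°, δ = -5.2°, H = -63.75°: sin φ sin δ = 0.0418, cos φ cos δ cos H = 0.3907, so cos θ_z = 0.4325.
θ_z = arccos(0.4325) = 64.37°, so the elevation is 90° − 64.37° = 25.63°.

25.6°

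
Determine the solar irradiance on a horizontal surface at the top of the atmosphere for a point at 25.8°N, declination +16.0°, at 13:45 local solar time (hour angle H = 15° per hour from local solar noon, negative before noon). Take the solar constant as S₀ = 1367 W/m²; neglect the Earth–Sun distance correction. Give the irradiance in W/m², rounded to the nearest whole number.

1225 W/m²

Hour angle H = 15° × (13.75 − 12) = 26.25°.
With φ = 25.8°, δ = 16.0°, H = 26.25°: sin φ sin δ = 0.1200, cos φ cos δ cos H = 0.7762, so cos θ_z = 0.8962.
Top-of-atmosphere irradiance = S₀ cos θ_z = 1367 × 0.8962 = 1225.11 W/m².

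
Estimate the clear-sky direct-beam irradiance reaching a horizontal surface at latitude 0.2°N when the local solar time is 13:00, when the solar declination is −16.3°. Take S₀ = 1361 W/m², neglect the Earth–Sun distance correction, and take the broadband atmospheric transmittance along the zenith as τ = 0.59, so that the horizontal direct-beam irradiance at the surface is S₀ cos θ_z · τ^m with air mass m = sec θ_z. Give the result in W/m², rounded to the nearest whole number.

713 W/m²

Hour angle H = 15° × (13 − 12) = 15.00°.
With φ = 0.2°, δ = -16.3°, H = 15.00°: sin φ sin δ = -0.0010, cos φ cos δ cos H = 0.9271, so cos θ_z = 0.9261.
Air mass m = 1/cos θ_z = 1/0.9261 = 1.080; τ^m = 0.59^1.080 = 0.5656.
Surface direct beam = 1361 × 0.9261 × 0.5656 = 712.89 W/m².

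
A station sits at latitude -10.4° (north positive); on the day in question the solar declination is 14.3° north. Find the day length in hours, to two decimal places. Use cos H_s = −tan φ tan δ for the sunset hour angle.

The sunset hour angle satisfies cos H_s = −tan φ tan δ = 0.0468, giving H_s = 87.32°.
Day length = 2 H_s / 15° h⁻¹ = 174.64° / 15 = 11.643 h.

11.64 hours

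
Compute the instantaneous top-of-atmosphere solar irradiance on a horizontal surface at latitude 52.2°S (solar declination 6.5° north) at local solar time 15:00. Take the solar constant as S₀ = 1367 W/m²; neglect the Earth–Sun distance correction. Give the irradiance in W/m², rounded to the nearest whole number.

466 W/m²

Hour angle H = 15° × (15 − 12) = 45.00°.
cos θ_z = sin φ sin δ + cos φ cos δ cos H = (-0.7902)(0.1132) + (0.6129)(0.9936)(0.7071) = 0.3412.
Top-of-atmosphere irradiance = S₀ cos θ_z = 1367 × 0.3412 = 466.42 W/m².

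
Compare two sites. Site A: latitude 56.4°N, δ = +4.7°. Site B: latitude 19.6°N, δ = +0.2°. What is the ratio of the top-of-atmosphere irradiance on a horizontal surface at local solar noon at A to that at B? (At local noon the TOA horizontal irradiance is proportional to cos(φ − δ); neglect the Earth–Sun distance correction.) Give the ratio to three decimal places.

A: cos θ_z = cos(56.4° − (4.7°)) = 0.6198.
B: cos θ_z = cos(19.6° − (0.2°)) = 0.9432.
Ratio A/B = 0.6198 / 0.9432 = 0.6571.

0.657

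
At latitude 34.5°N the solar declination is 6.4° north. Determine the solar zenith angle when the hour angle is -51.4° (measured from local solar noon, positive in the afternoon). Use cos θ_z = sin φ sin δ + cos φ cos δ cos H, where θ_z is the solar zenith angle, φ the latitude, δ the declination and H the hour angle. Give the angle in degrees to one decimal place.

55.0°

cos θ_z = sin φ sin δ + cos φ cos δ cos H = (0.5664)(0.1115) + (0.8241)(0.9938)(0.6239) = 0.5741.
θ_z = arccos(0.5741) = 54.96°.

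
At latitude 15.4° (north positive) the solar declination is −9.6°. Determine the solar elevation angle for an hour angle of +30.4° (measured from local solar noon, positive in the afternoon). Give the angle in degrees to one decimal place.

cos θ_z = sin(15.4°) sin(-9.6°) + cos(15.4°) cos(-9.6°) cos(30.40°) = -0.0443 + 0.8199 = 0.7756.
θ_z = arccos(0.7756) = 39.14°, so the elevation is 90° − 39.14° = 50.86°.

50.9°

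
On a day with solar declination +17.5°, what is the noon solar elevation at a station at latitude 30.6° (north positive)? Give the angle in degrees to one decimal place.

76.9°

At local solar noon the hour angle is zero, so the elevation is 90° − |φ − δ| = 90° − |30.6° − (17.5°)| = 90° − 13.1° = 76.9°.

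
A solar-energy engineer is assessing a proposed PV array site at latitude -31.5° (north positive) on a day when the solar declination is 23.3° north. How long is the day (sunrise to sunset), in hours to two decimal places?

cos H_s = −tan(-31.5°) · tan(23.3°) = 0.2639, so H_s = arccos(0.2639) = 74.70°.
Day length = 2 H_s / 15° h⁻¹ = 149.40° / 15 = 9.960 h.

9.96 hours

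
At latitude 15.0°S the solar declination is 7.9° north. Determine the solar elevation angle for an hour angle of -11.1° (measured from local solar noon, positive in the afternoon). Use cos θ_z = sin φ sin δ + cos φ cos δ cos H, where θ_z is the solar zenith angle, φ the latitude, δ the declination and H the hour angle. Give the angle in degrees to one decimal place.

cos θ_z = sin φ sin δ + cos φ cos δ cos H = (-0.2588)(0.1374) + (0.9659)(0.9905)(0.9813) = 0.9033.
θ_z = arccos(0.9033) = 25.40°, so the elevation is 90° − 25.40° = 64.60°.

64.6°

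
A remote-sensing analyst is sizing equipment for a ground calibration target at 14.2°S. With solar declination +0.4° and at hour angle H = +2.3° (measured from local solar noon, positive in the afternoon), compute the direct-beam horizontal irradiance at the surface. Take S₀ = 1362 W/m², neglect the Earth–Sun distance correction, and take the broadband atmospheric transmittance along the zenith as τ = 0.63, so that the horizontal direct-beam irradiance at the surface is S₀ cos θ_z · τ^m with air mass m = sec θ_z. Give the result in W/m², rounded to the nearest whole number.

cos θ_z = sin φ sin δ + cos φ cos δ cos H = (-0.2453)(0.0070) + (0.9694)(1.0000)(0.9992) = 0.9669.
Air mass m = 1/cos θ_z = 1/0.9669 = 1.034; τ^m = 0.63^1.034 = 0.6202.
Surface direct beam = 1362 × 0.9669 × 0.6202 = 816.75 W/m².

817 W/m²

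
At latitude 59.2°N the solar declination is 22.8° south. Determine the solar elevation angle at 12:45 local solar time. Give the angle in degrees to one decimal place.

Hour angle H = 15° × (12.75 − 12) = 11.25°.
With φ = 59.2°, δ = -22.8°, H = 11.25°: sin φ sin δ = -0.3329, cos φ cos δ cos H = 0.4630, so cos θ_z = 0.1301.
θ_z = arccos(0.1301) = 82.52°, so the elevation is 90° − 82.52° = 7.48°.

7.5°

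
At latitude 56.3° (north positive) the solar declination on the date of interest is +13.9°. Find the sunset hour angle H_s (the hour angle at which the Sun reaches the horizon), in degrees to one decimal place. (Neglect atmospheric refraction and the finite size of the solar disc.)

cos H_s = −tan(56.3°) · tan(13.9°) = -0.3711, so H_s = arccos(-0.3711) = 111.78°.

111.8°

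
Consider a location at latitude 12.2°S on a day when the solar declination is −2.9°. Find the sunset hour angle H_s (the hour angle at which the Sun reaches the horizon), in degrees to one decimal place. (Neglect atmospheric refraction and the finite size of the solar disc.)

−tan φ tan δ = −(-0.2162)(-0.0507) = -0.0110; H_s = arccos(-0.0110) = 90.63°.

90.6°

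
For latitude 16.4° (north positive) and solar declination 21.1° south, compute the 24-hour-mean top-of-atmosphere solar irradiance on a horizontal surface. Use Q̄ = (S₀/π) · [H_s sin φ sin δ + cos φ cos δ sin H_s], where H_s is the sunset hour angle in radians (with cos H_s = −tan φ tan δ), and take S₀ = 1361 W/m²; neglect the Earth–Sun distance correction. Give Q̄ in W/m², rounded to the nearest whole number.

−tan φ tan δ = −(0.2943)(-0.3859) = 0.1136; H_s = arccos(0.1136) = 83.48°. In radians, H_s = 1.4570.
H_s sin φ sin δ = 1.4570 × 0.2823 × -0.3600 = -0.1481.
cos φ cos δ sin H_s = 0.9593 × 0.9330 × 0.9935 = 0.8892.
Q̄ = (1361/π) × (-0.1481 + 0.8892) = 433.22 × 0.7411 = 321.06 W/m².

321 W/m²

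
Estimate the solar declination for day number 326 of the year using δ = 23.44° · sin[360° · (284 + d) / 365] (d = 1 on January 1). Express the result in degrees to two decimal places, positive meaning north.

-20.63°

360 × (284 + 326) / 365 = 601.644°; sin(601.644°) = -0.8800.
δ = 23.44 × -0.8800 = -20.627° ≈ -20.63°.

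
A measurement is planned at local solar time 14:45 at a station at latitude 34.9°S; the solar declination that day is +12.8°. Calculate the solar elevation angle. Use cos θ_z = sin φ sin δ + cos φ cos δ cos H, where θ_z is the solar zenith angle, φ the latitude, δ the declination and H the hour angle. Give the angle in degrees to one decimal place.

Hour angle H = 15° × (14.75 − 12) = 41.25°.
With φ = -34.9°, δ = 12.8°, H = 41.25°: sin φ sin δ = -0.1268, cos φ cos δ cos H = 0.6013, so cos θ_z = 0.4745.
θ_z = arccos(0.4745) = 61.67°, so the elevation is 90° − 61.67° = 28.33°.

28.3°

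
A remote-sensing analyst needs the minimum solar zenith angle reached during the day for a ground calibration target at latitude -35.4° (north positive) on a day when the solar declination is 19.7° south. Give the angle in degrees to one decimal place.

15.7°

At local solar noon the hour angle is zero, so the zenith angle is |φ − δ| = |-35.4° − (-19.7°)| = 15.7°.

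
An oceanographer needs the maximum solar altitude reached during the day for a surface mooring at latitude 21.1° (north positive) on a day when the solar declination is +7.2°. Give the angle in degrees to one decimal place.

76.1°

At local solar noon the hour angle is zero, so the elevation is 90° − |φ − δ| = 90° − |21.1° − (7.2°)| = 90° − 13.9° = 76.1°.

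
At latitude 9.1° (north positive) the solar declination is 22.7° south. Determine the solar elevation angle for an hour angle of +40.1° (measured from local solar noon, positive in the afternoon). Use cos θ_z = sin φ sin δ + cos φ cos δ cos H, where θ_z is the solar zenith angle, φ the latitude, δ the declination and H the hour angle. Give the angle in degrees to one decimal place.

39.5°

With φ = 9.1°, δ = -22.7°, H = 40.10°: sin φ sin δ = -0.0610, cos φ cos δ cos H = 0.6968, so cos θ_z = 0.6358.
θ_z = arccos(0.6358) = 50.52°, so the elevation is 90° − 50.52° = 39.48°.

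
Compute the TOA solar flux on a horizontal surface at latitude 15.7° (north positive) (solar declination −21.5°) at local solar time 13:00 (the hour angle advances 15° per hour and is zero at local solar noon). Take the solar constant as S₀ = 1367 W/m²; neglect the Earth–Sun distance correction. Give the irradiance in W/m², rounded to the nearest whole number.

Hour angle H = 15° × (13 − 12) = 15.00°.
cos θ_z = sin(15.7°) sin(-21.5°) + cos(15.7°) cos(-21.5°) cos(15.00°) = -0.0992 + 0.8652 = 0.7660.
Top-of-atmosphere irradiance = S₀ cos θ_z = 1367 × 0.7660 = 1047.12 W/m².

1047 W/m²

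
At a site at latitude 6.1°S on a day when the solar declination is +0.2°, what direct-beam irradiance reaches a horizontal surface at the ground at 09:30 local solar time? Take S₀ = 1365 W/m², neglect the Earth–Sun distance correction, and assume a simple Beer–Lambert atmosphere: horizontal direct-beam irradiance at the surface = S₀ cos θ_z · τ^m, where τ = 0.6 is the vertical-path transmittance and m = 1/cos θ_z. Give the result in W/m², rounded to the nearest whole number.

Hour angle H = 15° × (9.5 − 12) = -37.50°.
cos θ_z = sin φ sin δ + cos φ cos δ cos H = (-0.1063)(0.0035) + (0.9943)(1.0000)(0.7934) = 0.7885.
Air mass m = 1/cos θ_z = 1/0.7885 = 1.268; τ^m = 0.6^1.268 = 0.5232.
Surface direct beam = 1365 × 0.7885 × 0.5232 = 563.12 W/m².

563 W/m²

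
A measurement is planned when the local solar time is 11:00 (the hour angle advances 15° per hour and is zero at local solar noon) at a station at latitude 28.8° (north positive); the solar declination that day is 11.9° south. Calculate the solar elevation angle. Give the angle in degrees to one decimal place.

46.8°

Hour angle H = 15° × (11 − 12) = -15.00°.
With φ = 28.8°, δ = -11.9°, H = -15.00°: sin φ sin δ = -0.0993, cos φ cos δ cos H = 0.8283, so cos θ_z = 0.7290.
θ_z = arccos(0.7290) = 43.20°, so the elevation is 90° − 43.20° = 46.80°.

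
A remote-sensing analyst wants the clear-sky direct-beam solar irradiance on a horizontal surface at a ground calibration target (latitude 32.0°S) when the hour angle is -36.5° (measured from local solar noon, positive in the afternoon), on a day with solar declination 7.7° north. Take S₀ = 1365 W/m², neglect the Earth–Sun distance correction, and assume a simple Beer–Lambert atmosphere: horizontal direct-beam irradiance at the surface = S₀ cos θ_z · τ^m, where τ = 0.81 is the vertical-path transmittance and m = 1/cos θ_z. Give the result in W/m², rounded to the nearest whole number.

With φ = -32.0°, δ = 7.7°, H = -36.50°: sin φ sin δ = -0.0710, cos φ cos δ cos H = 0.6756, so cos θ_z = 0.6046.
Air mass m = 1/cos θ_z = 1/0.6046 = 1.654; τ^m = 0.81^1.654 = 0.7057.
Surface direct beam = 1365 × 0.6046 × 0.7057 = 582.40 W/m².

582 W/m²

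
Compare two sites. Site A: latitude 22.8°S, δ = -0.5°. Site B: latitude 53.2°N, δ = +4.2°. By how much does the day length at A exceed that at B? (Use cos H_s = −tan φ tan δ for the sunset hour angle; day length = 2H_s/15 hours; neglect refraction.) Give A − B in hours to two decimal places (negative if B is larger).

-0.72 h

A: H_s = arccos(−tan -22.8° · tan -0.5°) = 90.21°, so 2H_s/15 = 12.0280 h.
B: H_s = arccos(−tan 53.2° · tan 4.2°) = 95.63°, so 2H_s/15 = 12.7507 h.
A − B = 12.0280 − 12.7507 = -0.7227 h.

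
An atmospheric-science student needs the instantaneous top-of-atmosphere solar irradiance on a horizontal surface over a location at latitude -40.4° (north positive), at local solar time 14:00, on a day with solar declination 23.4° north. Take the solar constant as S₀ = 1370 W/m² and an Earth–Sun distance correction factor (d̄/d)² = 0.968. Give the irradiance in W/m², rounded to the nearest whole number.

461 W/m²

Hour angle H = 15° × (14 − 12) = 30.00°.
With φ = -40.4°, δ = 23.4°, H = 30.00°: sin φ sin δ = -0.2574, cos φ cos δ cos H = 0.6053, so cos θ_z = 0.3479.
Top-of-atmosphere irradiance = S₀ (d̄/d)² cos θ_z = 1370 × 0.968 × 0.3479 = 461.37 W/m².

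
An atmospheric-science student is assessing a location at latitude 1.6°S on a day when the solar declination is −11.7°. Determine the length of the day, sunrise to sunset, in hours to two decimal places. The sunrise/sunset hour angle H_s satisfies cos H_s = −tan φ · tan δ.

The sunset hour angle satisfies cos H_s = −tan φ tan δ = -0.0058, giving H_s = 90.33°.
Day length = 2 H_s / 15° h⁻¹ = 180.66° / 15 = 12.044 h.

12.04 hours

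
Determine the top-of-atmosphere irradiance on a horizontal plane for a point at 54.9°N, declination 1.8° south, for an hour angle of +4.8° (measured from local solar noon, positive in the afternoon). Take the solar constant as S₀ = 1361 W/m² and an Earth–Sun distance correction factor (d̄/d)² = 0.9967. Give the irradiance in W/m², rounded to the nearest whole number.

cos θ_z = sin φ sin δ + cos φ cos δ cos H = (0.8181)(-0.0314) + (0.5750)(0.9995)(0.9965) = 0.5470.
Top-of-atmosphere irradiance = S₀ (d̄/d)² cos θ_z = 1361 × 0.9967 × 0.5470 = 742.01 W/m².

742 W/m²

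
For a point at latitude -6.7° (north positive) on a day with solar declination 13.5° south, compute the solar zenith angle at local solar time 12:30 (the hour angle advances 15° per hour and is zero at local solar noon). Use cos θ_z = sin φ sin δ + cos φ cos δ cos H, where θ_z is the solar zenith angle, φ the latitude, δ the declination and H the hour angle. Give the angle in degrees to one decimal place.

Hour angle H = 15° × (12.5 − 12) = 7.50°.
cos θ_z = sin(-6.7°) sin(-13.5°) + cos(-6.7°) cos(-13.5°) cos(7.50°) = 0.0272 + 0.9575 = 0.9847.
θ_z = arccos(0.9847) = 10.04°.

10.0°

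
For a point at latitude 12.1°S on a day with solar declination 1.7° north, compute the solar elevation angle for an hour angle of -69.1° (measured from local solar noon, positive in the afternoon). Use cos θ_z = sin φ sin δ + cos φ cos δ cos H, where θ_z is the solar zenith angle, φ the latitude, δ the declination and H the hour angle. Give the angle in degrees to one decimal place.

20.0°

With φ = -12.1°, δ = 1.7°, H = -69.10°: sin φ sin δ = -0.0062, cos φ cos δ cos H = 0.3487, so cos θ_z = 0.3425.
θ_z = arccos(0.3425) = 69.97°, so the elevation is 90° − 69.97° = 20.03°.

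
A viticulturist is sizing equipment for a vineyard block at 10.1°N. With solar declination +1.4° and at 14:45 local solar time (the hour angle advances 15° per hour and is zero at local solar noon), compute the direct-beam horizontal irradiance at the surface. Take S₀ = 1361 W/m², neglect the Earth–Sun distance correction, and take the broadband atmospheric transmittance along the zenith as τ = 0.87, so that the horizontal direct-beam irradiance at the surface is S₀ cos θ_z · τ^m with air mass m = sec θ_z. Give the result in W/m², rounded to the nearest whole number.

Hour angle H = 15° × (14.75 − 12) = 41.25°.
With φ = 10.1°, δ = 1.4°, H = 41.25°: sin φ sin δ = 0.0043, cos φ cos δ cos H = 0.7400, so cos θ_z = 0.7443.
Air mass m = 1/cos θ_z = 1/0.7443 = 1.344; τ^m = 0.87^1.344 = 0.8293.
Surface direct beam = 1361 × 0.7443 × 0.8293 = 840.07 W/m².

840 W/m²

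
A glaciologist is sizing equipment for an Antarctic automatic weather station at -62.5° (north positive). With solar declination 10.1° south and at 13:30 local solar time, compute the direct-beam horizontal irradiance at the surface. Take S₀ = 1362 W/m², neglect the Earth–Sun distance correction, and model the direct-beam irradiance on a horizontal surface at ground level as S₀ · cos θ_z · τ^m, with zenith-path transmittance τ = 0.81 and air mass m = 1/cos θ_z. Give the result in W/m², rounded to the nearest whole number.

544 W/m²

Hour angle H = 15° × (13.5 − 12) = 22.50°.
cos θ_z = sin(-62.5°) sin(-10.1°) + cos(-62.5°) cos(-10.1°) cos(22.50°) = 0.1556 + 0.4200 = 0.5756.
Air mass m = 1/cos θ_z = 1/0.5756 = 1.737; τ^m = 0.81^1.737 = 0.6935.
Surface direct beam = 1362 × 0.5756 × 0.6935 = 543.68 W/m².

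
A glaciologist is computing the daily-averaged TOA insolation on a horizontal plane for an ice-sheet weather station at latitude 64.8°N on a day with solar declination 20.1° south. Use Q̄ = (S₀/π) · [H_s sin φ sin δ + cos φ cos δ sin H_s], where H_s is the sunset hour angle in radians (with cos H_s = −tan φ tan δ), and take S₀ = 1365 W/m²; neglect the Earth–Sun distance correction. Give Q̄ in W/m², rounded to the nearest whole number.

cos H_s = −tan(64.8°) · tan(-20.1°) = 0.7777, so H_s = arccos(0.7777) = 38.95°. In radians, H_s = 0.6798.
H_s sin φ sin δ = 0.6798 × 0.9048 × -0.3437 = -0.2114.
cos φ cos δ sin H_s = 0.4258 × 0.9391 × 0.6286 = 0.2514.
Q̄ = (1365/π) × (-0.2114 + 0.2514) = 434.49 × 0.0400 = 17.38 W/m².

17 W/m²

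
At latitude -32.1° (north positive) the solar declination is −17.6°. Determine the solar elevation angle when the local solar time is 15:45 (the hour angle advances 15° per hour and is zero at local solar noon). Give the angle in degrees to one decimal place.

Hour angle H = 15° × (15.75 − 12) = 56.25°.
cos θ_z = sin φ sin δ + cos φ cos δ cos H = (-0.5314)(-0.3024) + (0.8471)(0.9532)(0.5556) = 0.6093.
θ_z = arccos(0.6093) = 52.46°, so the elevation is 90° − 52.46° = 37.54°.

37.5°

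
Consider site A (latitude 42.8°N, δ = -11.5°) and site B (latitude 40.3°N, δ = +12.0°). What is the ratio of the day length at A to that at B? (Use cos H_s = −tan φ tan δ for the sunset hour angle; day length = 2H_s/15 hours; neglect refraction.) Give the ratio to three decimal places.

0.788

A: H_s = arccos(−tan 42.8° · tan -11.5°) = 79.14°, so 2H_s/15 = 10.5520 h.
B: H_s = arccos(−tan 40.3° · tan 12.0°) = 100.38°, so 2H_s/15 = 13.3840 h.
Ratio A/B = 10.5520 / 13.3840 = 0.7884.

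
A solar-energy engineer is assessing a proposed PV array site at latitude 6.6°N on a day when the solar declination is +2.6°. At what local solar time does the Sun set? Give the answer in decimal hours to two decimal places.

cos H_s = −tan(6.6°) · tan(2.6°) = -0.0053, so H_s = arccos(-0.0053) = 90.30°.
Sunset is at 12 + H_s/15 = 12 + 6.020 = 18.020 h local solar time.

18.02 h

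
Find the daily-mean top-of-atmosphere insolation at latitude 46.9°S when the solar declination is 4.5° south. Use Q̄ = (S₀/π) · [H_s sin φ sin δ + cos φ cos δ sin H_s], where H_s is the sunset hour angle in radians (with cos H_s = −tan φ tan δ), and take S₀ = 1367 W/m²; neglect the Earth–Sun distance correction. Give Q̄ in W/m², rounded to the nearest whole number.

The sunset hour angle satisfies cos H_s = −tan φ tan δ = -0.0841, giving H_s = 94.82°. In radians, H_s = 1.6549.
H_s sin φ sin δ = 1.6549 × -0.7302 × -0.0785 = 0.0949.
cos φ cos δ sin H_s = 0.6833 × 0.9969 × 0.9965 = 0.6788.
Q̄ = (1367/π) × (0.0949 + 0.6788) = 435.13 × 0.7737 = 336.66 W/m².

337 W/m²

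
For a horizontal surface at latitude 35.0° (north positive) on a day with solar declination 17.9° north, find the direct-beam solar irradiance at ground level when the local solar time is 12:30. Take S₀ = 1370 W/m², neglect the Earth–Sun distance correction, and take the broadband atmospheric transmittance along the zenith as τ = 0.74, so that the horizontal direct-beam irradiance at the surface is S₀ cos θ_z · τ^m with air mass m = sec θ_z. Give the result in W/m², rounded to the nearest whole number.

947 W/m²

Hour angle H = 15° × (12.5 − 12) = 7.50°.
cos θ_z = sin φ sin δ + cos φ cos δ cos H = (0.5736)(0.3074) + (0.8192)(0.9516)(0.9914) = 0.9492.
Air mass m = 1/cos θ_z = 1/0.9492 = 1.054; τ^m = 0.74^1.054 = 0.7281.
Surface direct beam = 1370 × 0.9492 × 0.7281 = 946.82 W/m².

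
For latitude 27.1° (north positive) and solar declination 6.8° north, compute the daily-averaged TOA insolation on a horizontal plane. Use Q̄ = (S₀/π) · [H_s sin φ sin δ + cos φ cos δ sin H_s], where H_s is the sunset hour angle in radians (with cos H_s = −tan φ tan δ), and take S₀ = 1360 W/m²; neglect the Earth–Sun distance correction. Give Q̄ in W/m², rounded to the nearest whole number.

420 W/m²

The sunset hour angle satisfies cos H_s = −tan φ tan δ = -0.0610, giving H_s = 93.50°. In radians, H_s = 1.6319.
H_s sin φ sin δ = 1.6319 × 0.4555 × 0.1184 = 0.0880.
cos φ cos δ sin H_s = 0.8902 × 0.9930 × 0.9981 = 0.8823.
Q̄ = (1360/π) × (0.0880 + 0.8823) = 432.90 × 0.9703 = 420.04 W/m².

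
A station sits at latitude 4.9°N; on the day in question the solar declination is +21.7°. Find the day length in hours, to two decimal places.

12.26 hours

cos H_s = −tan(4.9°) · tan(21.7°) = -0.0341, so H_s = arccos(-0.0341) = 91.95°.
Day length = 2 H_s / 15° h⁻¹ = 183.90° / 15 = 12.260 h.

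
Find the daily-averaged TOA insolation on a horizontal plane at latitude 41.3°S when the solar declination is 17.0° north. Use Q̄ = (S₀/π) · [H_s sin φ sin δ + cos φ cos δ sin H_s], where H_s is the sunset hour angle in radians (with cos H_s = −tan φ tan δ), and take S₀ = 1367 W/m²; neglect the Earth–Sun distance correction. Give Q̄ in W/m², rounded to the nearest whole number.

192 W/m²

−tan φ tan δ = −(-0.8785)(0.3057) = 0.2686; H_s = arccos(0.2686) = 74.42°. In radians, H_s = 1.2989.
H_s sin φ sin δ = 1.2989 × -0.6600 × 0.2924 = -0.2507.
cos φ cos δ sin H_s = 0.7513 × 0.9563 × 0.9633 = 0.6921.
Q̄ = (1367/π) × (-0.2507 + 0.6921) = 435.13 × 0.4414 = 192.07 W/m².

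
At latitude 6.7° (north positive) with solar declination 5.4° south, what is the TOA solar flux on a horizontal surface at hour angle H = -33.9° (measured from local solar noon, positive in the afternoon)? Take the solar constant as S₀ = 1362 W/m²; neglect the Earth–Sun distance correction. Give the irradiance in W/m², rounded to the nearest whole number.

1103 W/m²

cos θ_z = sin φ sin δ + cos φ cos δ cos H = (0.1167)(-0.0941) + (0.9932)(0.9956)(0.8300) = 0.8097.
Top-of-atmosphere irradiance = S₀ cos θ_z = 1362 × 0.8097 = 1102.81 W/m².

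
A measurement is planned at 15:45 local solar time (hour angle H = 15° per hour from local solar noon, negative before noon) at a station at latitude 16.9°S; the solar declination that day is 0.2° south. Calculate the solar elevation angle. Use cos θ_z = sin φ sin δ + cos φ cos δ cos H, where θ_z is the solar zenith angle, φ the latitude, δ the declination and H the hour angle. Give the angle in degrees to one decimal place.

Hour angle H = 15° × (15.75 − 12) = 56.25°.
With φ = -16.9°, δ = -0.2°, H = 56.25°: sin φ sin δ = 0.0010, cos φ cos δ cos H = 0.5316, so cos θ_z = 0.5326.
θ_z = arccos(0.5326) = 57.82°, so the elevation is 90° − 57.82° = 32.18°.

32.2°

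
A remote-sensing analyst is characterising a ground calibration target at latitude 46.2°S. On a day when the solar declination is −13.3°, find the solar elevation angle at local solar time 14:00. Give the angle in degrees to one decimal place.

Hour angle H = 15° × (14 − 12) = 30.00°.
cos θ_z = sin φ sin δ + cos φ cos δ cos H = (-0.7218)(-0.2300) + (0.6921)(0.9732)(0.8660) = 0.7493.
θ_z = arccos(0.7493) = 41.47°, so the elevation is 90° − 41.47° = 48.53°.

48.5°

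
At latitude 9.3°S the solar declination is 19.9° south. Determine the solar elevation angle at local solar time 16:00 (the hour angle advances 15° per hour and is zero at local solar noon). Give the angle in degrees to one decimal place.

31.3°

Hour angle H = 15° × (16 − 12) = 60.00°.
cos θ_z = sin φ sin δ + cos φ cos δ cos H = (-0.1616)(-0.3404) + (0.9869)(0.9403)(0.5000) = 0.5190.
θ_z = arccos(0.5190) = 58.73°, so the elevation is 90° − 58.73° = 31.27°.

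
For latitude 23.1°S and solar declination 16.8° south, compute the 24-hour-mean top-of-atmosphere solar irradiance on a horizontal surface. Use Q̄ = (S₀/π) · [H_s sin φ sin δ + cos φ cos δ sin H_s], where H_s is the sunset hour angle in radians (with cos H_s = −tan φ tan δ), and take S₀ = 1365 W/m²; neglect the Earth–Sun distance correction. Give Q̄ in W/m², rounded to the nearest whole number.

463 W/m²

The sunset hour angle satisfies cos H_s = −tan φ tan δ = -0.1288, giving H_s = 97.40°. In radians, H_s = 1.7000.
H_s sin φ sin δ = 1.7000 × -0.3923 × -0.2890 = 0.1927.
cos φ cos δ sin H_s = 0.9198 × 0.9573 × 0.9917 = 0.8732.
Q̄ = (1365/π) × (0.1927 + 0.8732) = 434.49 × 1.0659 = 463.12 W/m².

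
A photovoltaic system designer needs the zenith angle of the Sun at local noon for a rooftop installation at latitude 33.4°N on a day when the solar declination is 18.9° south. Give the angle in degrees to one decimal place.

At local solar noon the hour angle is zero, so the zenith angle is |φ − δ| = |33.4° − (-18.9°)| = 52.3°.

52.3°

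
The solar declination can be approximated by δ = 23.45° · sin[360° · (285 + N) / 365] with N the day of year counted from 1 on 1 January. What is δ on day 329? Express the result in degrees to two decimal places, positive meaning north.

360 × (285 + 329) / 365 = 605.589°; sin(605.589°) = -0.9106.
δ = 23.45 × -0.9106 = -21.354° ≈ -21.35°.

-21.35°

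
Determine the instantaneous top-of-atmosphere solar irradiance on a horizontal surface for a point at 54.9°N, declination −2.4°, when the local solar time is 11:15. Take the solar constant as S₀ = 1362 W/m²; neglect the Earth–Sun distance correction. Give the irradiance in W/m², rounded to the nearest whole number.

Hour angle H = 15° × (11.25 − 12) = -11.25°.
cos θ_z = sin(54.9°) sin(-2.4°) + cos(54.9°) cos(-2.4°) cos(-11.25°) = -0.0343 + 0.5635 = 0.5292.
Top-of-atmosphere irradiance = S₀ cos θ_z = 1362 × 0.5292 = 720.77 W/m².

721 W/m²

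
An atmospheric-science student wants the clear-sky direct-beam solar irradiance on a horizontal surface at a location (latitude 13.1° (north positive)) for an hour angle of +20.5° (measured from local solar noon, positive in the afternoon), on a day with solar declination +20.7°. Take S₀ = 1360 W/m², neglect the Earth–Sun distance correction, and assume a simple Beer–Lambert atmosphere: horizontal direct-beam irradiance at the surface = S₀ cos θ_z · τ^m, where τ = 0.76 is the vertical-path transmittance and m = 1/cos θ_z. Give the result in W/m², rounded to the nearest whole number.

With φ = 13.1°, δ = 20.7°, H = 20.50°: sin φ sin δ = 0.0801, cos φ cos δ cos H = 0.8534, so cos θ_z = 0.9335.
Air mass m = 1/cos θ_z = 1/0.9335 = 1.071; τ^m = 0.76^1.071 = 0.7453.
Surface direct beam = 1360 × 0.9335 × 0.7453 = 946.20 W/m².

946 W/m²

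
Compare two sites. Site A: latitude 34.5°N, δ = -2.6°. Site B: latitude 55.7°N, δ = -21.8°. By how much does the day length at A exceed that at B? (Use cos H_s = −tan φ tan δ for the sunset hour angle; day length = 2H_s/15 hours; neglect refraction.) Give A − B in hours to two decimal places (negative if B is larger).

+4.55 h

A: H_s = arccos(−tan 34.5° · tan -2.6°) = 88.21°, so 2H_s/15 = 11.7613 h.
B: H_s = arccos(−tan 55.7° · tan -21.8°) = 54.10°, so 2H_s/15 = 7.2133 h.
A − B = 11.7613 − 7.2133 = 4.5480 h.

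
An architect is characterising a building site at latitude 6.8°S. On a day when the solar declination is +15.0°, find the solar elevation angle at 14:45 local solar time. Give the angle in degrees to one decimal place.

Hour angle H = 15° × (14.75 − 12) = 41.25°.
With φ = -6.8°, δ = 15.0°, H = 41.25°: sin φ sin δ = -0.0306, cos φ cos δ cos H = 0.7211, so cos θ_z = 0.6905.
θ_z = arccos(0.6905) = 46.33°, so the elevation is 90° − 46.33° = 43.67°.

43.7°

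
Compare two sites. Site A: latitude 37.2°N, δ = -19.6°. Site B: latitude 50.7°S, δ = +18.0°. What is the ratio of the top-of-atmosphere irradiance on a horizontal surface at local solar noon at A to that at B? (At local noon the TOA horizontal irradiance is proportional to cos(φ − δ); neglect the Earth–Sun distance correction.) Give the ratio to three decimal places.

A: cos θ_z = cos(37.2° − (-19.6°)) = 0.5476.
B: cos θ_z = cos(-50.7° − (18.0°)) = 0.3633.
Ratio A/B = 0.5476 / 0.3633 = 1.5073.

1.507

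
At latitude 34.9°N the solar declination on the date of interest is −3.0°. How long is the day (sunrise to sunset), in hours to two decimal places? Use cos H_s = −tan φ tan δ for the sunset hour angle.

The sunset hour angle satisfies cos H_s = −tan φ tan δ = 0.0366, giving H_s = 87.90°.
Day length = 2 H_s / 15° h⁻¹ = 175.80° / 15 = 11.720 h.

11.72 hours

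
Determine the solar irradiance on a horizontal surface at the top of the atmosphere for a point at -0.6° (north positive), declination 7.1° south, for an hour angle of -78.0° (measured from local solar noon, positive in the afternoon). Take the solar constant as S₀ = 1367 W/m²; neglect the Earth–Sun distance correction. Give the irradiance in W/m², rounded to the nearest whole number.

284 W/m²

cos θ_z = sin φ sin δ + cos φ cos δ cos H = (-0.0105)(-0.1236) + (0.9999)(0.9923)(0.2079) = 0.2076.
Top-of-atmosphere irradiance = S₀ cos θ_z = 1367 × 0.2076 = 283.79 W/m².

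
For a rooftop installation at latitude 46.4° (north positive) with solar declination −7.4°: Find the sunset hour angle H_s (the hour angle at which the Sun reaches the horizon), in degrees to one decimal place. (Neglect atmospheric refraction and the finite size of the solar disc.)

82.2°

−tan φ tan δ = −(1.0501)(-0.1299) = 0.1364; H_s = arccos(0.1364) = 82.16°.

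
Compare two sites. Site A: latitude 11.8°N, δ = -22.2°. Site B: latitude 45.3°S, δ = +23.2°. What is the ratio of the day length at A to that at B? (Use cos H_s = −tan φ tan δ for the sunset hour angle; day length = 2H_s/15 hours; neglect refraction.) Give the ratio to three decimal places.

1.323

A: H_s = arccos(−tan 11.8° · tan -22.2°) = 85.11°, so 2H_s/15 = 11.3480 h.
B: H_s = arccos(−tan -45.3° · tan 23.2°) = 64.33°, so 2H_s/15 = 8.5773 h.
Ratio A/B = 11.3480 / 8.5773 = 1.3230.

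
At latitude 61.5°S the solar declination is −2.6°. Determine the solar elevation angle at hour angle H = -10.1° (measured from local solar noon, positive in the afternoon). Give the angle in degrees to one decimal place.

30.6°

cos θ_z = sin φ sin δ + cos φ cos δ cos H = (-0.8788)(-0.0454) + (0.4772)(0.9990)(0.9845) = 0.5092.
θ_z = arccos(0.5092) = 59.39°, so the elevation is 90° − 59.39° = 30.61°.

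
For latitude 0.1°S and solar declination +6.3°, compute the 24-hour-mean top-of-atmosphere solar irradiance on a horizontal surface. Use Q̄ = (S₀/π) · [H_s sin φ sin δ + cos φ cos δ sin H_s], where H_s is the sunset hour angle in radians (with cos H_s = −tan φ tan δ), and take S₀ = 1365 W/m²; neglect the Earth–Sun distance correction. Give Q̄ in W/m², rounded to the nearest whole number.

432 W/m²

cos H_s = −tan(-0.1°) · tan(6.3°) = 0.0002, so H_s = arccos(0.0002) = 89.99°. In radians, H_s = 1.5706.
H_s sin φ sin δ = 1.5706 × -0.0017 × 0.1097 = -0.0003.
cos φ cos δ sin H_s = 1.0000 × 0.9940 × 1.0000 = 0.9940.
Q̄ = (1365/π) × (-0.0003 + 0.9940) = 434.49 × 0.9937 = 431.75 W/m².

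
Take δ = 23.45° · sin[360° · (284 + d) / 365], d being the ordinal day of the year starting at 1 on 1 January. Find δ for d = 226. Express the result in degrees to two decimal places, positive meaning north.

360 × (284 + 226) / 365 = 503.014°; sin(503.014°) = 0.6016.
δ = 23.45 × 0.6016 = 14.108° ≈ +14.11°.

+14.11°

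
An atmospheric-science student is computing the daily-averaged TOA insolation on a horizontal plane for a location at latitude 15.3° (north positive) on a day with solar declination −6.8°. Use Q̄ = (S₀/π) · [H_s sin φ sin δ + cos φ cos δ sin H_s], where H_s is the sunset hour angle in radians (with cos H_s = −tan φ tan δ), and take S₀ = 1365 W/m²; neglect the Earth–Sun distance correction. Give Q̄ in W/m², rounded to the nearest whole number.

395 W/m²

The sunset hour angle satisfies cos H_s = −tan φ tan δ = 0.0326, giving H_s = 88.13°. In radians, H_s = 1.5382.
H_s sin φ sin δ = 1.5382 × 0.2639 × -0.1184 = -0.0481.
cos φ cos δ sin H_s = 0.9646 × 0.9930 × 0.9995 = 0.9574.
Q̄ = (1365/π) × (-0.0481 + 0.9574) = 434.49 × 0.9093 = 395.08 W/m².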